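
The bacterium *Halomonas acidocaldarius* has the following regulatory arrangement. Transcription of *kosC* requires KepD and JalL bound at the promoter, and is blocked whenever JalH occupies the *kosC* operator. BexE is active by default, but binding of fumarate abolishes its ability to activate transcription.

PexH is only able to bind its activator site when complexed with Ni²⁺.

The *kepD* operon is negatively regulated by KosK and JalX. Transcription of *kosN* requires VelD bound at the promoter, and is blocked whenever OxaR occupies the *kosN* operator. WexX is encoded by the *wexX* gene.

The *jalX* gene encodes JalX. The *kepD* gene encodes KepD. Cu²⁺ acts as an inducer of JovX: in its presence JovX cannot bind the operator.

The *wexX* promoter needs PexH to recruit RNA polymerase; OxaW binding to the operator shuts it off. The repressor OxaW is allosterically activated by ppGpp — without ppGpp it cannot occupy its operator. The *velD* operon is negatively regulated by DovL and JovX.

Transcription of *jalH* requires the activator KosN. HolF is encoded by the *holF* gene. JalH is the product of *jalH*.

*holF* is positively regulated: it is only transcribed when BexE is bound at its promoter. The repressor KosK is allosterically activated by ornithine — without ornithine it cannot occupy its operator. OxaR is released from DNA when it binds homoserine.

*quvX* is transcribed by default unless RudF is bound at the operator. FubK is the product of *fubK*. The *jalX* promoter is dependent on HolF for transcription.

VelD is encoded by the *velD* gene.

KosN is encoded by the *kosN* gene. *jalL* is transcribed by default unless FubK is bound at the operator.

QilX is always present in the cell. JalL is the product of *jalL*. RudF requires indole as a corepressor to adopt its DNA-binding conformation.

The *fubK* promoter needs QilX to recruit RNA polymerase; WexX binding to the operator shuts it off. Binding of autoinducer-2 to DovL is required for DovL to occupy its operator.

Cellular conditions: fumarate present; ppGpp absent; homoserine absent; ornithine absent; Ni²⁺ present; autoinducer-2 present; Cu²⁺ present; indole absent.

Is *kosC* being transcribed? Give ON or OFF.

Ornithine is absent, so KosK is inactive.
Fumarate is present, so BexE is inactive.
Required activator BexE is absent, so *holF* is not transcribed.
So HolF is not produced.
Required activator HolF is absent, so *jalX* is not transcribed.
So JalX is not produced.
With no repressor bound, *kepD* is transcribed.
So KepD is produced and active.
Autoinducer-2 is present, so DovL is active.
Cu²⁺ is present, so JovX is inactive.
With repressor DovL bound, *velD* is not transcribed.
So VelD is not produced.
Homoserine is absent, so OxaR is active.
With repressor OxaR bound, *kosN* is not transcribed.
So KosN is not produced.
Required activator KosN is absent, so *jalH* is not transcribed.
So JalH is not produced.
QilX is produced constitutively and is active.
Ni²⁺ is present, so PexH is active.
ppGpp is absent, so OxaW is inactive.
No repressor is bound and PexH is active, so *wexX* is transcribed.
So WexX is produced and active.
With repressor WexX bound, *fubK* is not transcribed.
So FubK is not produced.
With no repressor bound, *jalL* is transcribed.
So JalL is produced and active.
No repressor is bound and KepD and JalL are active, so *kosC* is transcribed.

ON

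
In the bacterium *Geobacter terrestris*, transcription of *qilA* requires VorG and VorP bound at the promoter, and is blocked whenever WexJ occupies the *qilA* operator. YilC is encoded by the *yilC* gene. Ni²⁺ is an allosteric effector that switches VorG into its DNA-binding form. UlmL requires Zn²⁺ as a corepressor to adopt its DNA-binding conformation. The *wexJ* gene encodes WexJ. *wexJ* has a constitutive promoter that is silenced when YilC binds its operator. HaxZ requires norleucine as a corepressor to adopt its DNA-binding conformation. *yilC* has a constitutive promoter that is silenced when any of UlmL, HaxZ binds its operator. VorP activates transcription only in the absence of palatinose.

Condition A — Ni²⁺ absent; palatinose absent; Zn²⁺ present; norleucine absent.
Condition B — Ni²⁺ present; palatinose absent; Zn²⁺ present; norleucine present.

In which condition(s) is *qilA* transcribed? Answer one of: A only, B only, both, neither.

Condition A:
Ni²⁺ is absent, so VorG is inactive.
Palatinose is absent, so VorP is active.
Zn²⁺ is present, so UlmL is active.
Norleucine is absent, so HaxZ is inactive.
With repressor UlmL bound, *yilC* is not transcribed.
So YilC is not produced.
With no repressor bound, *wexJ* is transcribed.
So WexJ is produced and active.
With repressor WexJ bound, *qilA* is not transcribed.
→ *qilA* is OFF in A.
Condition B:
Ni²⁺ is present, so VorG is active.
Palatinose is absent, so VorP is active.
Zn²⁺ is present, so UlmL is active.
Norleucine is present, so HaxZ is active.
With repressor UlmL bound, *yilC* is not transcribed.
So YilC is not produced.
With no repressor bound, *wexJ* is transcribed.
So WexJ is produced and active.
With repressor WexJ bound, *qilA* is not transcribed.
→ *qilA* is OFF in B.

neither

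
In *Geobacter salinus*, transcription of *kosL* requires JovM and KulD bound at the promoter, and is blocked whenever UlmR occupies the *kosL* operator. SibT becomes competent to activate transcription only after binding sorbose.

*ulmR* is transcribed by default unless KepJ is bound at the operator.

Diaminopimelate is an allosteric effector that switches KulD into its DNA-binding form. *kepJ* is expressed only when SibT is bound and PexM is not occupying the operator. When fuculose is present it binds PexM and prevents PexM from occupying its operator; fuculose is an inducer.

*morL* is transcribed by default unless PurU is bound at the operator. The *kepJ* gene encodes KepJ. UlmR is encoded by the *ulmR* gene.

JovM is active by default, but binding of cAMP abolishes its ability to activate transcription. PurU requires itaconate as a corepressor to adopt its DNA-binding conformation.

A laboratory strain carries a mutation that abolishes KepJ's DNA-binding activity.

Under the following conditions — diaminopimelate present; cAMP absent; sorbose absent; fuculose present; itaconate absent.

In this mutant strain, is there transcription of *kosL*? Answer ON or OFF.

cAMP is absent, so JovM is active.
Diaminopimelate is present, so KulD is active.
KepJ is non-functional in this strain, so it has no effect.
With no repressor bound, *ulmR* is transcribed.
So UlmR is produced and active.
With repressor UlmR bound, *kosL* is not transcribed.

OFF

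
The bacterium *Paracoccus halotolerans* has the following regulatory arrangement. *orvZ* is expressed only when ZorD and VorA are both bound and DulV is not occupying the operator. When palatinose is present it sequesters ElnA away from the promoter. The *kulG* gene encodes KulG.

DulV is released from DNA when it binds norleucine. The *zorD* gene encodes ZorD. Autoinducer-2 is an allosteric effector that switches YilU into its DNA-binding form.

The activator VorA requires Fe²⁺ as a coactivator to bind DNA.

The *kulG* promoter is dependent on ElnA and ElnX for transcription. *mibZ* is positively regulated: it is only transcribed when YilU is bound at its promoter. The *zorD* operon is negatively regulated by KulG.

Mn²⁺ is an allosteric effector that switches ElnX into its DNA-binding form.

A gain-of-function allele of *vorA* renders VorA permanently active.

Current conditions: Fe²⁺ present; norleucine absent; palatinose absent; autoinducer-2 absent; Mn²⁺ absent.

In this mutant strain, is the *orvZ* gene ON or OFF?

Norleucine is absent, so DulV is active.
Palatinose is absent, so ElnA is active.
Mn²⁺ is absent, so ElnX is inactive.
Required activator ElnX is absent, so *kulG* is not transcribed.
So KulG is not produced.
With no repressor bound, *zorD* is transcribed.
So ZorD is produced and active.
VorA is constitutively active in this strain.
With repressor DulV bound, *orvZ* is not transcribed.

OFF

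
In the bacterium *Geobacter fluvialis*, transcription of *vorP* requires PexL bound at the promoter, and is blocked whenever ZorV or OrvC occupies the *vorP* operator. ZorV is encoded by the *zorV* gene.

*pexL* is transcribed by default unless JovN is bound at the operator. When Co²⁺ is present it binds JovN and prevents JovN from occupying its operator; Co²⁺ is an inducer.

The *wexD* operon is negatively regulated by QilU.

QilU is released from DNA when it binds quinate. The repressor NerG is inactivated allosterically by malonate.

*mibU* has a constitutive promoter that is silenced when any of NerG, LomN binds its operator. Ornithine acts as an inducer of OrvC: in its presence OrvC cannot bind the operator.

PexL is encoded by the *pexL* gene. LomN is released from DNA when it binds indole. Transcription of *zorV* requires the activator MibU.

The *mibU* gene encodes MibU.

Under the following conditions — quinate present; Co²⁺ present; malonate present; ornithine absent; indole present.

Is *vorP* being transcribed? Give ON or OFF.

OFF

Co²⁺ is present, so JovN is inactive.
With no repressor bound, *pexL* is transcribed.
So PexL is produced and active.
Malonate is present, so NerG is inactive.
Indole is present, so LomN is inactive.
With no repressor bound, *mibU* is transcribed.
So MibU is produced and active.
No repressor is bound and MibU is active, so *zorV* is transcribed.
So ZorV is produced and active.
Ornithine is absent, so OrvC is active.
With repressor ZorV bound, *vorP* is not transcribed.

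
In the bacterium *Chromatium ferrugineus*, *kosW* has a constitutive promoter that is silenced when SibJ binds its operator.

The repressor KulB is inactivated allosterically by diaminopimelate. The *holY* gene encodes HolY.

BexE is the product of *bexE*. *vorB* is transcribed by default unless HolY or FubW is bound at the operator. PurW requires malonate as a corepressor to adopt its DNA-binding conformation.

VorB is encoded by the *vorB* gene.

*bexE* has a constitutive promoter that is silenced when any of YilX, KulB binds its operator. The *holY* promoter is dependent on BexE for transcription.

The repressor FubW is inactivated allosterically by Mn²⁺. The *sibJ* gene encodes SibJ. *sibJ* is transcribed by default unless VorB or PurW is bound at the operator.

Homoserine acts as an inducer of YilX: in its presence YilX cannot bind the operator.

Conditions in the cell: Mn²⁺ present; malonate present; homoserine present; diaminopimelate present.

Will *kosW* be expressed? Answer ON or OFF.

ON

Homoserine is present, so YilX is inactive.
Diaminopimelate is present, so KulB is inactive.
With no repressor bound, *bexE* is transcribed.
So BexE is produced and active.
No repressor is bound and BexE is active, so *holY* is transcribed.
So HolY is produced and active.
Mn²⁺ is present, so FubW is inactive.
With repressor HolY bound, *vorB* is not transcribed.
So VorB is not produced.
Malonate is present, so PurW is active.
With repressor PurW bound, *sibJ* is not transcribed.
So SibJ is not produced.
With no repressor bound, *kosW* is transcribed.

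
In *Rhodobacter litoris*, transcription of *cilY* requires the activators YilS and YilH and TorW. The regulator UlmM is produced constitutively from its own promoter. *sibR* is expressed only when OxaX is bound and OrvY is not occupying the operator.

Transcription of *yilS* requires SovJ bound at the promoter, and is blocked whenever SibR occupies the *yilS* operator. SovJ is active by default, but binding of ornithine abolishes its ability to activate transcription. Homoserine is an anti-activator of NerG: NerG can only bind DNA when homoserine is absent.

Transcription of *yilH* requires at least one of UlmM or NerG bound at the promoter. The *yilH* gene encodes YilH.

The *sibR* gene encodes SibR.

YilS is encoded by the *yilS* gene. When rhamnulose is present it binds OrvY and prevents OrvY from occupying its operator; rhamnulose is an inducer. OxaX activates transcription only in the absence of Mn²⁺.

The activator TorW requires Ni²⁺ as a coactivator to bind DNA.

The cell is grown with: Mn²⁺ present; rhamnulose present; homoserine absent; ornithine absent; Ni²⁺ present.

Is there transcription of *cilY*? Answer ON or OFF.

Rhamnulose is present, so OrvY is inactive.
Mn²⁺ is present, so OxaX is inactive.
Required activator OxaX is absent, so *sibR* is not transcribed.
So SibR is not produced.
Ornithine is absent, so SovJ is active.
No repressor is bound and SovJ is active, so *yilS* is transcribed.
So YilS is produced and active.
UlmM is produced constitutively and is active.
Homoserine is absent, so NerG is active.
Activator UlmM is present, so *yilH* is transcribed.
So YilH is produced and active.
Ni²⁺ is present, so TorW is active.
No repressor is bound and YilS and YilH and TorW are active, so *cilY* is transcribed.

ON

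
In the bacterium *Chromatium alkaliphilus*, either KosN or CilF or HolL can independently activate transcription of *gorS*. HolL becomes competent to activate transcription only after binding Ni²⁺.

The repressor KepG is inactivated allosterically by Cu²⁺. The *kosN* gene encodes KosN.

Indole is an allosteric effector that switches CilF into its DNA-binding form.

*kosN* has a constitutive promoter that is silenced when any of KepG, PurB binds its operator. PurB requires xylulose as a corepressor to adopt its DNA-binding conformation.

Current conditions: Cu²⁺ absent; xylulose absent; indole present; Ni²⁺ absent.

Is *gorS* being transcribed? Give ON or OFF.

ON

Cu²⁺ is absent, so KepG is active.
Xylulose is absent, so PurB is inactive.
With repressor KepG bound, *kosN* is not transcribed.
So KosN is not produced.
Indole is present, so CilF is active.
Ni²⁺ is absent, so HolL is inactive.
Activator CilF is present, so *gorS* is transcribed.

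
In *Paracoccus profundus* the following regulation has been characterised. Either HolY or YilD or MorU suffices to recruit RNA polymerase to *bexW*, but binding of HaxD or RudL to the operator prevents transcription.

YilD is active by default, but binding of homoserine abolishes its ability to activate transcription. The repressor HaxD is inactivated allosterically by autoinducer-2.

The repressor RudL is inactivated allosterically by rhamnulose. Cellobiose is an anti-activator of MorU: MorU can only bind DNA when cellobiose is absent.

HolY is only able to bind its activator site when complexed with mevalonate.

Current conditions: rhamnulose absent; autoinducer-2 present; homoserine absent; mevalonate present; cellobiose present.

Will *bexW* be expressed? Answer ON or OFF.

Autoinducer-2 is present, so HaxD is inactive.
Rhamnulose is absent, so RudL is active.
Mevalonate is present, so HolY is active.
Homoserine is absent, so YilD is active.
Cellobiose is present, so MorU is inactive.
With repressor RudL bound, *bexW* is not transcribed.

OFF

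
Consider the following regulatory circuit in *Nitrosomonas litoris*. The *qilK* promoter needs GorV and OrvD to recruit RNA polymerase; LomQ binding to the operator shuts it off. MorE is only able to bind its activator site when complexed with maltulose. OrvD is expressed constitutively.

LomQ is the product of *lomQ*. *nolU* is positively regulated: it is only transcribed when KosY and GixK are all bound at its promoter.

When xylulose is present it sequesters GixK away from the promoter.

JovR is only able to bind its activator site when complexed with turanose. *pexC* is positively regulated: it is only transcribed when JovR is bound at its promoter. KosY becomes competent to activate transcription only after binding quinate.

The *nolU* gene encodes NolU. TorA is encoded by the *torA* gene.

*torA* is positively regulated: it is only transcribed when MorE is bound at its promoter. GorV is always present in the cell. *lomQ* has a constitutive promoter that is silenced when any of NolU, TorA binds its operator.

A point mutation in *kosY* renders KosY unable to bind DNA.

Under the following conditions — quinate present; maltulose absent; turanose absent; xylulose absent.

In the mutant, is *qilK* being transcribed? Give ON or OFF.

OFF

KosY is non-functional in this strain, so it has no effect.
Xylulose is absent, so GixK is active.
Required activator KosY is absent, so *nolU* is not transcribed.
So NolU is not produced.
Maltulose is absent, so MorE is inactive.
Required activator MorE is absent, so *torA* is not transcribed.
So TorA is not produced.
With no repressor bound, *lomQ* is transcribed.
So LomQ is produced and active.
GorV is produced constitutively and is active.
OrvD is produced constitutively and is active.
With repressor LomQ bound, *qilK* is not transcribed.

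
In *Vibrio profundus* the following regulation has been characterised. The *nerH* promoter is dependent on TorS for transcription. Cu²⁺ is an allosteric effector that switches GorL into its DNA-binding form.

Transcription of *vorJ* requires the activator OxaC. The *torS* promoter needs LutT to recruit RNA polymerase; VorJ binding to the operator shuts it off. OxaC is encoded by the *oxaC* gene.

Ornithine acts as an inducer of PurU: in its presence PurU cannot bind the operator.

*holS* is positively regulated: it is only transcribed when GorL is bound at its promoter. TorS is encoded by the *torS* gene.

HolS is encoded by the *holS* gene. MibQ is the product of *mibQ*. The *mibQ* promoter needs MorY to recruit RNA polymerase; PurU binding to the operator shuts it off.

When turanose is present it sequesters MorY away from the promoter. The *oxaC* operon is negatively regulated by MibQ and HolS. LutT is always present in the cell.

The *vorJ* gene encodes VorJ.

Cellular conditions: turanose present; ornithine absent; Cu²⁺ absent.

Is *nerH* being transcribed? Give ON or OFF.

OFF

Ornithine is absent, so PurU is active.
Turanose is present, so MorY is inactive.
With repressor PurU bound, *mibQ* is not transcribed.
So MibQ is not produced.
Cu²⁺ is absent, so GorL is inactive.
Required activator GorL is absent, so *holS* is not transcribed.
So HolS is not produced.
With no repressor bound, *oxaC* is transcribed.
So OxaC is produced and active.
No repressor is bound and OxaC is active, so *vorJ* is transcribed.
So VorJ is produced and active.
LutT is produced constitutively and is active.
With repressor VorJ bound, *torS* is not transcribed.
So TorS is not produced.
Required activator TorS is absent, so *nerH* is not transcribed.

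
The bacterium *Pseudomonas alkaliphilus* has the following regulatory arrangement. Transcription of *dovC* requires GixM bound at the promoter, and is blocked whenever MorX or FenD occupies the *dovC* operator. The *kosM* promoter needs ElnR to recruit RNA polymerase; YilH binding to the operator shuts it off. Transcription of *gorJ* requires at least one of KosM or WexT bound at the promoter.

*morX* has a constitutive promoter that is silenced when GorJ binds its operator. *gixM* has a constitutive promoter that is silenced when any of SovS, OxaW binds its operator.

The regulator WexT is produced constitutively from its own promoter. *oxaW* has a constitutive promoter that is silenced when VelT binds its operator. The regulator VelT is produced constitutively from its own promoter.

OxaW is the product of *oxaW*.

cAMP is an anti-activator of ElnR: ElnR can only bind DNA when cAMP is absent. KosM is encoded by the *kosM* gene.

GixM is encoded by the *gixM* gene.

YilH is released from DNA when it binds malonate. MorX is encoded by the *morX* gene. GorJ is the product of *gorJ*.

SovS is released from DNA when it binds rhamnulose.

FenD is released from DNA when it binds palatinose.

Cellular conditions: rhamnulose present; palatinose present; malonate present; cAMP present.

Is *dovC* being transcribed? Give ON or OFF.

cAMP is present, so ElnR is inactive.
Malonate is present, so YilH is inactive.
Required activator ElnR is absent, so *kosM* is not transcribed.
So KosM is not produced.
WexT is produced constitutively and is active.
Activator WexT is present, so *gorJ* is transcribed.
So GorJ is produced and active.
With repressor GorJ bound, *morX* is not transcribed.
So MorX is not produced.
Palatinose is present, so FenD is inactive.
Rhamnulose is present, so SovS is inactive.
VelT is produced constitutively and is active.
With repressor VelT bound, *oxaW* is not transcribed.
So OxaW is not produced.
With no repressor bound, *gixM* is transcribed.
So GixM is produced and active.
No repressor is bound and GixM is active, so *dovC* is transcribed.

ON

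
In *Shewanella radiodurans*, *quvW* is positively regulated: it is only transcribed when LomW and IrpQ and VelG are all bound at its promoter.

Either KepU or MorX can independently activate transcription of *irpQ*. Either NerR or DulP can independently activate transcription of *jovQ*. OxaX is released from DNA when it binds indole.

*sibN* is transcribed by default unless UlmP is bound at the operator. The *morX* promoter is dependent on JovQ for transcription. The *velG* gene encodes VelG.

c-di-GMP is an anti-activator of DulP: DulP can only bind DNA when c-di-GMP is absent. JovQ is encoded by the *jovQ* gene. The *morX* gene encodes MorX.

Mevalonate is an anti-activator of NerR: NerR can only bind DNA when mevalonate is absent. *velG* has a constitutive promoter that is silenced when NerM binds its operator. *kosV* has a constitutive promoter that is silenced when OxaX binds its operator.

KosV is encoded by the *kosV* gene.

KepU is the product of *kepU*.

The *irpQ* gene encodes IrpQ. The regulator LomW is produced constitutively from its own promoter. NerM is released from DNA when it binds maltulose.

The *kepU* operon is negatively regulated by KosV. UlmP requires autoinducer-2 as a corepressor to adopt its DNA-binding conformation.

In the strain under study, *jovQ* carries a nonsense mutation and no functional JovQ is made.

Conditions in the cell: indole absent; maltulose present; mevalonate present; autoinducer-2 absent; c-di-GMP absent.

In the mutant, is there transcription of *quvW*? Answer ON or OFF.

ON

LomW is produced constitutively and is active.
Indole is absent, so OxaX is active.
With repressor OxaX bound, *kosV* is not transcribed.
So KosV is not produced.
With no repressor bound, *kepU* is transcribed.
So KepU is produced and active.
JovQ is non-functional in this strain, so it has no effect.
Required activator JovQ is absent, so *morX* is not transcribed.
So MorX is not produced.
Activator KepU is present, so *irpQ* is transcribed.
So IrpQ is produced and active.
Maltulose is present, so NerM is inactive.
With no repressor bound, *velG* is transcribed.
So VelG is produced and active.
No repressor is bound and LomW and IrpQ and VelG are active, so *quvW* is transcribed.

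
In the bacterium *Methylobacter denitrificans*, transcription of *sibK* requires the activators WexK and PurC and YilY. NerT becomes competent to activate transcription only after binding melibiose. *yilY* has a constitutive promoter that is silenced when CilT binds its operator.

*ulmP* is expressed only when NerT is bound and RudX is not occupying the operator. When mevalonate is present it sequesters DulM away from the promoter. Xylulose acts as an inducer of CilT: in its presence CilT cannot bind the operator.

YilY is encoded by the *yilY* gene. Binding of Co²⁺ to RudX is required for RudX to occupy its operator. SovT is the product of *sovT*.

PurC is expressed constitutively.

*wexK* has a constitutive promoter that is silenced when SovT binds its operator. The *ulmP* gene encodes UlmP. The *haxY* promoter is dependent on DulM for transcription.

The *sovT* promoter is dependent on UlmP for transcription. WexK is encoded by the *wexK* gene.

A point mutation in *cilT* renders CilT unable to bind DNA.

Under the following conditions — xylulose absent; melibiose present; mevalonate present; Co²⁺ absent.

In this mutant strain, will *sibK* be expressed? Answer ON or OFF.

OFF

Co²⁺ is absent, so RudX is inactive.
Melibiose is present, so NerT is active.
No repressor is bound and NerT is active, so *ulmP* is transcribed.
So UlmP is produced and active.
No repressor is bound and UlmP is active, so *sovT* is transcribed.
So SovT is produced and active.
With repressor SovT bound, *wexK* is not transcribed.
So WexK is not produced.
PurC is produced constitutively and is active.
CilT is non-functional in this strain, so it has no effect.
With no repressor bound, *yilY* is transcribed.
So YilY is produced and active.
Required activator WexK is absent, so *sibK* is not transcribed.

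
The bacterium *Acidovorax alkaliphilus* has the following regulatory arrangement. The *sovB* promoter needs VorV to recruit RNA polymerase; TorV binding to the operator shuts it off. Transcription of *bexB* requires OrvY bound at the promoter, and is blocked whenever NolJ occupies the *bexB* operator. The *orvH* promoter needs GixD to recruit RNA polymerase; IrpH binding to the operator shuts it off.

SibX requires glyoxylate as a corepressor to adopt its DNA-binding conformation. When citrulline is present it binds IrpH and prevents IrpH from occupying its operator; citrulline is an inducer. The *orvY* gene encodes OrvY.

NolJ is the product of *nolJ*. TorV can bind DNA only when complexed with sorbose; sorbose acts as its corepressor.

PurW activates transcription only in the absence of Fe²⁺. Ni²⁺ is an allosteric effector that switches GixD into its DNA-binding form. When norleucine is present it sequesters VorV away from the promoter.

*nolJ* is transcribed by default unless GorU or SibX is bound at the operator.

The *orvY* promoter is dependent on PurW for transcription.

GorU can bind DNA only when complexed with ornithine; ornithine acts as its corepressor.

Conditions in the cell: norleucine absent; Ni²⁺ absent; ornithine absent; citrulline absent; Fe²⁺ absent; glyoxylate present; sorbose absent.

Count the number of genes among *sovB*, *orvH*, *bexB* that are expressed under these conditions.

2

Sorbose is absent, so TorV is inactive.
Norleucine is absent, so VorV is active.
No repressor is bound and VorV is active, so *sovB* is transcribed.
→ *sovB* is ON.
Ni²⁺ is absent, so GixD is inactive.
Citrulline is absent, so IrpH is active.
With repressor IrpH bound, *orvH* is not transcribed.
→ *orvH* is OFF.
Fe²⁺ is absent, so PurW is active.
No repressor is bound and PurW is active, so *orvY* is transcribed.
So OrvY is produced and active.
Ornithine is absent, so GorU is inactive.
Glyoxylate is present, so SibX is active.
With repressor SibX bound, *nolJ* is not transcribed.
So NolJ is not produced.
No repressor is bound and OrvY is active, so *bexB* is transcribed.
→ *bexB* is ON.
2 of the 3 genes are transcribed.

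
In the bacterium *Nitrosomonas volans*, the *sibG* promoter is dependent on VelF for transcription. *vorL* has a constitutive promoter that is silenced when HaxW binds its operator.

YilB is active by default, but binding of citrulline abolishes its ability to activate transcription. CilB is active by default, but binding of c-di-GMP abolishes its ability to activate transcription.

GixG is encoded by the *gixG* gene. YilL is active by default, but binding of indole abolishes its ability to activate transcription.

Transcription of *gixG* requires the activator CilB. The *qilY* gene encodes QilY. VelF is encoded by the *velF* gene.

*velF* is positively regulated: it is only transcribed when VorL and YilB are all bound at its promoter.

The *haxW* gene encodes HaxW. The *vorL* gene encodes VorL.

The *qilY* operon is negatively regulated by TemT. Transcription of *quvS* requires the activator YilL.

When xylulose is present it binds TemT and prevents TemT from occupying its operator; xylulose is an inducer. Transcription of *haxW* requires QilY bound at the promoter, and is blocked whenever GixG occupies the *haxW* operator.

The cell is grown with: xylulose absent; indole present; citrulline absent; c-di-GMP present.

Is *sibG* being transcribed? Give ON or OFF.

c-di-GMP is present, so CilB is inactive.
Required activator CilB is absent, so *gixG* is not transcribed.
So GixG is not produced.
Xylulose is absent, so TemT is active.
With repressor TemT bound, *qilY* is not transcribed.
So QilY is not produced.
Required activator QilY is absent, so *haxW* is not transcribed.
So HaxW is not produced.
With no repressor bound, *vorL* is transcribed.
So VorL is produced and active.
Citrulline is absent, so YilB is active.
No repressor is bound and VorL and YilB are active, so *velF* is transcribed.
So VelF is produced and active.
No repressor is bound and VelF is active, so *sibG* is transcribed.

ON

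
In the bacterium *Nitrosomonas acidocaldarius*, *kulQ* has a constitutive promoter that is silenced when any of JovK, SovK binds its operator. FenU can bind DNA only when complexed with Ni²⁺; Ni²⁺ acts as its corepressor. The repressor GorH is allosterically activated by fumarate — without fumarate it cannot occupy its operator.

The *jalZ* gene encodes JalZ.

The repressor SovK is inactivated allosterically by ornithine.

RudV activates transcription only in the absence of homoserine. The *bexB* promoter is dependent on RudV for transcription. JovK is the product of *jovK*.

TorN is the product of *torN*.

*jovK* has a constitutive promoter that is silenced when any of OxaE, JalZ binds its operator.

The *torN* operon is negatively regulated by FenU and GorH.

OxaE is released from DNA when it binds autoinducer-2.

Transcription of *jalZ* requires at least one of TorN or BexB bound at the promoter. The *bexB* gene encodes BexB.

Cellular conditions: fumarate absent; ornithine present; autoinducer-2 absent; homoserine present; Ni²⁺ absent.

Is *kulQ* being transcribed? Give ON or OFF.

Autoinducer-2 is absent, so OxaE is active.
Ni²⁺ is absent, so FenU is inactive.
Fumarate is absent, so GorH is inactive.
With no repressor bound, *torN* is transcribed.
So TorN is produced and active.
Homoserine is present, so RudV is inactive.
Required activator RudV is absent, so *bexB* is not transcribed.
So BexB is not produced.
Activator TorN is present, so *jalZ* is transcribed.
So JalZ is produced and active.
With repressor OxaE bound, *jovK* is not transcribed.
So JovK is not produced.
Ornithine is present, so SovK is inactive.
With no repressor bound, *kulQ* is transcribed.

ON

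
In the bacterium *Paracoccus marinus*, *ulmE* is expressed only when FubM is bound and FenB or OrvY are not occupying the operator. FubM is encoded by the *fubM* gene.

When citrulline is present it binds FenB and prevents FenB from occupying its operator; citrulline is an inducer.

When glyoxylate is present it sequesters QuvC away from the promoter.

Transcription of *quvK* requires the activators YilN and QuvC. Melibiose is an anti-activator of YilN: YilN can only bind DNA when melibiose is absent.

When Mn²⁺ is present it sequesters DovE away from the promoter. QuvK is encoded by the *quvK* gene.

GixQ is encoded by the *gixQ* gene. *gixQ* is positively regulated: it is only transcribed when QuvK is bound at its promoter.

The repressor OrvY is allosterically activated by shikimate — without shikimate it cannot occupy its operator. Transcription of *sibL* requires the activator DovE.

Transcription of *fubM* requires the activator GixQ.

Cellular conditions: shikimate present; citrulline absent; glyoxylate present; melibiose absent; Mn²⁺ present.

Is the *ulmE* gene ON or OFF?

Melibiose is absent, so YilN is active.
Glyoxylate is present, so QuvC is inactive.
Required activator QuvC is absent, so *quvK* is not transcribed.
So QuvK is not produced.
Required activator QuvK is absent, so *gixQ* is not transcribed.
So GixQ is not produced.
Required activator GixQ is absent, so *fubM* is not transcribed.
So FubM is not produced.
Citrulline is absent, so FenB is active.
Shikimate is present, so OrvY is active.
With repressor FenB bound, *ulmE* is not transcribed.

OFF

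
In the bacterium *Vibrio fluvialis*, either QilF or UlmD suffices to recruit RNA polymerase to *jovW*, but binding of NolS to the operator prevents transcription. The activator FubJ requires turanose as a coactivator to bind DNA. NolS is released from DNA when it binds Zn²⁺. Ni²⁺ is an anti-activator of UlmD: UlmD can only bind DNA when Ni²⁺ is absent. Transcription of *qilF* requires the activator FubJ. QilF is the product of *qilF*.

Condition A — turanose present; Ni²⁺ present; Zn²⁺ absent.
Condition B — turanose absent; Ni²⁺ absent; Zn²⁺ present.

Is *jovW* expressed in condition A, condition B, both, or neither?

Condition A:
Turanose is present, so FubJ is active.
No repressor is bound and FubJ is active, so *qilF* is transcribed.
So QilF is produced and active.
Ni²⁺ is present, so UlmD is inactive.
Zn²⁺ is absent, so NolS is active.
With repressor NolS bound, *jovW* is not transcribed.
→ *jovW* is OFF in A.
Condition B:
Turanose is absent, so FubJ is inactive.
Required activator FubJ is absent, so *qilF* is not transcribed.
So QilF is not produced.
Ni²⁺ is absent, so UlmD is active.
Zn²⁺ is present, so NolS is inactive.
Activator UlmD is present, so *jovW* is transcribed.
→ *jovW* is ON in B.

B only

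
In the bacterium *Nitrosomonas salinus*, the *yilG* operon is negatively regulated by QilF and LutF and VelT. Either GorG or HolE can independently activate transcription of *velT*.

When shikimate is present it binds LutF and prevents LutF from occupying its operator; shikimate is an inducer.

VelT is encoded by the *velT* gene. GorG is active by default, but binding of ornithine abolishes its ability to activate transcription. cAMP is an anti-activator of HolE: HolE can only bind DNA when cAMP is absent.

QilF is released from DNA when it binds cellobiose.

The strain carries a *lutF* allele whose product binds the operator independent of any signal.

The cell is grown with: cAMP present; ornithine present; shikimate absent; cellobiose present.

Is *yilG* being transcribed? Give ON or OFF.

OFF

Cellobiose is present, so QilF is inactive.
LutF is constitutively active in this strain.
Ornithine is present, so GorG is inactive.
cAMP is present, so HolE is inactive.
No activator is available at the *velT* promoter, so *velT* is not transcribed.
So VelT is not produced.
With repressor LutF bound, *yilG* is not transcribed.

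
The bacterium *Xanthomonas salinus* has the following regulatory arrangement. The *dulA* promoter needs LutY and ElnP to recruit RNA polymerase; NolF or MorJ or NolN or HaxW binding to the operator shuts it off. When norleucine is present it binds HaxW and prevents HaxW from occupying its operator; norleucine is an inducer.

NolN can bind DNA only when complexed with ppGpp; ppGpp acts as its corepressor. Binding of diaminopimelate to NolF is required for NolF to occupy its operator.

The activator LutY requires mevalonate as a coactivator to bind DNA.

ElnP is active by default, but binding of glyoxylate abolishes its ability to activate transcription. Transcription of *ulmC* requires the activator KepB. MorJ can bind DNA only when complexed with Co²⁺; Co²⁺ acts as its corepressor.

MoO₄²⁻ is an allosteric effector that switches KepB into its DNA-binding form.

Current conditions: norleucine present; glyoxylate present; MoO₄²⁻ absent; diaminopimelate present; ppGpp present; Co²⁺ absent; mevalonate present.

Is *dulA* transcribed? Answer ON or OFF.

Diaminopimelate is present, so NolF is active.
Co²⁺ is absent, so MorJ is inactive.
Mevalonate is present, so LutY is active.
ppGpp is present, so NolN is active.
Glyoxylate is present, so ElnP is inactive.
Norleucine is present, so HaxW is inactive.
With repressor NolF bound, *dulA* is not transcribed.

OFF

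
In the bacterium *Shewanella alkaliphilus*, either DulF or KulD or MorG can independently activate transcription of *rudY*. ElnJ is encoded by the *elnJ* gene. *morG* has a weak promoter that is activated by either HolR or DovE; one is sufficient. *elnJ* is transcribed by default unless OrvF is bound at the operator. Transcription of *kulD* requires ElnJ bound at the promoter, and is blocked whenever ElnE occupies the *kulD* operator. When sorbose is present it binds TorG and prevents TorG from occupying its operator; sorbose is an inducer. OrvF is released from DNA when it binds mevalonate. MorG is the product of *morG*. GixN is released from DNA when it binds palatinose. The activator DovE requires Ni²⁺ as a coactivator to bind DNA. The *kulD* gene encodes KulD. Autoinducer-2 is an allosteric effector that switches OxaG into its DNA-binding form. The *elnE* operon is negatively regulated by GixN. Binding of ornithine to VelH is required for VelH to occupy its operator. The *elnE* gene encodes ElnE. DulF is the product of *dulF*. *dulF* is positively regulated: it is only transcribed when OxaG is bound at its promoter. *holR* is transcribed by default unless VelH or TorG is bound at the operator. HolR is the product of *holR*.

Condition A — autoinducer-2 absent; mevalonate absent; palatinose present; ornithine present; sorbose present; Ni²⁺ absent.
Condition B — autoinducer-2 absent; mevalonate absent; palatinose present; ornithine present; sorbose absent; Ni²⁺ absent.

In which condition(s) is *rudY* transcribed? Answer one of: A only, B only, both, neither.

Condition A:
Autoinducer-2 is absent, so OxaG is inactive.
Required activator OxaG is absent, so *dulF* is not transcribed.
So DulF is not produced.
Mevalonate is absent, so OrvF is active.
With repressor OrvF bound, *elnJ* is not transcribed.
So ElnJ is not produced.
Palatinose is present, so GixN is inactive.
With no repressor bound, *elnE* is transcribed.
So ElnE is produced and active.
With repressor ElnE bound, *kulD* is not transcribed.
So KulD is not produced.
Ornithine is present, so VelH is active.
Sorbose is present, so TorG is inactive.
With repressor VelH bound, *holR* is not transcribed.
So HolR is not produced.
Ni²⁺ is absent, so DovE is inactive.
No activator is available at the *morG* promoter, so *morG* is not transcribed.
So MorG is not produced.
No activator is available at the *rudY* promoter, so *rudY* is not transcribed.
→ *rudY* is OFF in A.
Condition B:
Autoinducer-2 is absent, so OxaG is inactive.
Required activator OxaG is absent, so *dulF* is not transcribed.
So DulF is not produced.
Mevalonate is absent, so OrvF is active.
With repressor OrvF bound, *elnJ* is not transcribed.
So ElnJ is not produced.
Palatinose is present, so GixN is inactive.
With no repressor bound, *elnE* is transcribed.
So ElnE is produced and active.
With repressor ElnE bound, *kulD* is not transcribed.
So KulD is not produced.
Ornithine is present, so VelH is active.
Sorbose is absent, so TorG is active.
With repressor VelH bound, *holR* is not transcribed.
So HolR is not produced.
Ni²⁺ is absent, so DovE is inactive.
No activator is available at the *morG* promoter, so *morG* is not transcribed.
So MorG is not produced.
No activator is available at the *rudY* promoter, so *rudY* is not transcribed.
→ *rudY* is OFF in B.

neither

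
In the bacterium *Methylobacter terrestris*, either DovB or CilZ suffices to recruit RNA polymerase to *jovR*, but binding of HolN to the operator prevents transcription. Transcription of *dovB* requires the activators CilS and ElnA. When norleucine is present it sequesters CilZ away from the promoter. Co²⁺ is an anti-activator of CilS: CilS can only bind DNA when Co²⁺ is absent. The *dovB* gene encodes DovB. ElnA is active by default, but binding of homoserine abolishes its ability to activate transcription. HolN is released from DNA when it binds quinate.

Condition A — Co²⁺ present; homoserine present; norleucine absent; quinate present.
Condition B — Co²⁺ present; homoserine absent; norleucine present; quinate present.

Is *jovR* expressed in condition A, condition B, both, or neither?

A only

Condition A:
Co²⁺ is present, so CilS is inactive.
Homoserine is present, so ElnA is inactive.
Required activator CilS is absent, so *dovB* is not transcribed.
So DovB is not produced.
Norleucine is absent, so CilZ is active.
Quinate is present, so HolN is inactive.
Activator CilZ is present, so *jovR* is transcribed.
→ *jovR* is ON in A.
Condition B:
Co²⁺ is present, so CilS is inactive.
Homoserine is absent, so ElnA is active.
Required activator CilS is absent, so *dovB* is not transcribed.
So DovB is not produced.
Norleucine is present, so CilZ is inactive.
Quinate is present, so HolN is inactive.
No activator is available at the *jovR* promoter, so *jovR* is not transcribed.
→ *jovR* is OFF in B.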